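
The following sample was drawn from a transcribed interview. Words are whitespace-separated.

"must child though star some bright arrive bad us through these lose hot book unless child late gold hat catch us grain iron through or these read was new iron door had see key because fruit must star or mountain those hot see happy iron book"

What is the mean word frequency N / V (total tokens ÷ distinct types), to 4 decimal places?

1.3529

N = 46 tokens, V = 34 types.
Mean frequency = N / V = 46 / 34 = 1.3529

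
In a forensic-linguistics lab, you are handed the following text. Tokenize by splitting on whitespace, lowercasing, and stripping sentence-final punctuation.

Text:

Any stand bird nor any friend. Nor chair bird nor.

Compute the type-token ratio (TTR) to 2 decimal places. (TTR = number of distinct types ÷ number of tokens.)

0.60

N = 10 tokens, V = 6 types.
TTR = V / N = 6 / 10 = 0.60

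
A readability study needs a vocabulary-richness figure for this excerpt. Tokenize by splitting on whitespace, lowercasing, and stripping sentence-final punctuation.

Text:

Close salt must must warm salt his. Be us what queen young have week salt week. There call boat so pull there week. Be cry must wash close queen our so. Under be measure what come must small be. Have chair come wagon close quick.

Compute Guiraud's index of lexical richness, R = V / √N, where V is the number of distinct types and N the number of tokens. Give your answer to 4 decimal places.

4.0249

N = 45, V = 27.
√N = 6.708204
R = 27 / 6.708204 = 4.0249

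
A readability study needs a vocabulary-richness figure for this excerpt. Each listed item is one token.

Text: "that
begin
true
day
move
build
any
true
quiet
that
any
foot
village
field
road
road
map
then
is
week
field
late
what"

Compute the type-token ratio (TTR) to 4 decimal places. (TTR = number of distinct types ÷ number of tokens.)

0.7826

N = 23 tokens, V = 18 types.
TTR = V / N = 18 / 23 = 0.7826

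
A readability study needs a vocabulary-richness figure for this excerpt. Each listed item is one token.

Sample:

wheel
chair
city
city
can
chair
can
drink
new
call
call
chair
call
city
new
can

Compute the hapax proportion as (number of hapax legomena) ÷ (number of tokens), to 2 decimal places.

0.13

Frequencies: chair:3, city:3, can:3, call:3, new:2, wheel:1, drink:1
Hapax count = 2; token count = 16.
Ratio = 2 / 16 = 0.13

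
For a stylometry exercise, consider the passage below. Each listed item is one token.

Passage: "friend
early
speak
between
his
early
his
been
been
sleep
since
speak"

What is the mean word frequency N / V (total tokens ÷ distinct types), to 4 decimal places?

N = 12 tokens, V = 8 types.
Mean frequency = N / V = 12 / 8 = 1.5000

1.5000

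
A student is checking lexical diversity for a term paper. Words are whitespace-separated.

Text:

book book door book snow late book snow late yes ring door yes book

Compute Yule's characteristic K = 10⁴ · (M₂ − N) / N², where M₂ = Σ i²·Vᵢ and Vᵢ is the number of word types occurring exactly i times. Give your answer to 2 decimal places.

1428.57

Frequencies: book:5, door:2, snow:2, late:2, yes:2, ring:1
N = 14. Frequency spectrum: V_1=1, V_2=4, V_5=1
M₂ = 1²·1 + 2²·4 + 5²·1 = 42
K = 10000 × (42 − 14) / 14² = 1428.57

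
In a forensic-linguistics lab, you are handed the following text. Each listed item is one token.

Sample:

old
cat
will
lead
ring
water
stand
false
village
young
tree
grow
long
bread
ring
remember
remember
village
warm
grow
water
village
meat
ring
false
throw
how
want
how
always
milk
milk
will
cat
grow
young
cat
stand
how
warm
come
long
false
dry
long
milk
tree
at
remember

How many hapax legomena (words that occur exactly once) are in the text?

10

Frequencies: cat:3, ring:3, false:3, village:3, grow:3, long:3, remember:3, how:3, milk:3, will:2, water:2, stand:2, young:2, tree:2, warm:2, old:1, lead:1, bread:1, meat:1, throw:1, … (5 more, each freq 1)
Hapax (freq=1): always, at, bread, come, dry, lead, meat, old, throw, want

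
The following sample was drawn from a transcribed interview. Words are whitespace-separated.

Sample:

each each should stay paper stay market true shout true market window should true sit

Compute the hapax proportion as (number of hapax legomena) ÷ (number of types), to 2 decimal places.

0.44

Frequencies: true:3, each:2, should:2, stay:2, market:2, paper:1, shout:1, window:1, sit:1
Hapax count = 4; type count = 9.
Ratio = 4 / 9 = 0.44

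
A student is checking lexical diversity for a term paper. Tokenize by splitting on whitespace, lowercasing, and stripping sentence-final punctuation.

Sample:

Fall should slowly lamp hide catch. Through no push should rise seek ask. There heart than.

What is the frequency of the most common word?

Frequencies: should:2, fall:1, slowly:1, lamp:1, hide:1, catch:1, through:1, no:1, push:1, rise:1, seek:1, ask:1, there:1, heart:1, than:1
Most common: 'should' with frequency 2.

2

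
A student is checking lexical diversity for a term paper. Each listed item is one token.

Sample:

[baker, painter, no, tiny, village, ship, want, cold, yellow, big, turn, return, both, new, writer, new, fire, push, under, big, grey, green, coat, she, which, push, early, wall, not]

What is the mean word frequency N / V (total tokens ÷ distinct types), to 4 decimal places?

1.1154

N = 29 tokens, V = 26 types.
Mean frequency = N / V = 29 / 26 = 1.1154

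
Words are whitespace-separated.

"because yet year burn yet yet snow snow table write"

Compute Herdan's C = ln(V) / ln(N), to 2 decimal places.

0.85

N = 10, V = 7.
ln(V) = 1.945910, ln(N) = 2.302585
C = 1.945910 / 2.302585 = 0.85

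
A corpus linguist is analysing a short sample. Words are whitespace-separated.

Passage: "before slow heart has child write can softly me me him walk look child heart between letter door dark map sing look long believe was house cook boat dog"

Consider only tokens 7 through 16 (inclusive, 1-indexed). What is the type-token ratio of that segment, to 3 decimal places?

0.900

Segment tokens 7–16: can, softly, me, me, him, walk, look, child, heart, between
Segment N = 10, segment V = 9.
TTR = 9 / 10 = 0.900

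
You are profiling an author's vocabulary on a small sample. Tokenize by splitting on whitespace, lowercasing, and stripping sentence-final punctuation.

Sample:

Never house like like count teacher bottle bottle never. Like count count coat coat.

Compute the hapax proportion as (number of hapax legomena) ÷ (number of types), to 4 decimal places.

Frequencies: like:3, count:3, never:2, bottle:2, coat:2, house:1, teacher:1
Hapax count = 2; type count = 7.
Ratio = 2 / 7 = 0.2857

0.2857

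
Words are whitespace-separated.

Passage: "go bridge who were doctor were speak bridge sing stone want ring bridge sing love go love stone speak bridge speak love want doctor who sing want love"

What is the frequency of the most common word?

4

Frequencies: bridge:4, love:4, speak:3, sing:3, want:3, go:2, who:2, were:2, doctor:2, stone:2, ring:1
Most common: 'bridge' with frequency 4.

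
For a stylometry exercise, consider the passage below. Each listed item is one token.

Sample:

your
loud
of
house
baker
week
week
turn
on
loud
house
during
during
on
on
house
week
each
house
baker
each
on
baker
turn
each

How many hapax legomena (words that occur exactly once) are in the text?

2

Frequencies: house:4, on:4, baker:3, week:3, each:3, loud:2, turn:2, during:2, your:1, of:1
Hapax (freq=1): of, your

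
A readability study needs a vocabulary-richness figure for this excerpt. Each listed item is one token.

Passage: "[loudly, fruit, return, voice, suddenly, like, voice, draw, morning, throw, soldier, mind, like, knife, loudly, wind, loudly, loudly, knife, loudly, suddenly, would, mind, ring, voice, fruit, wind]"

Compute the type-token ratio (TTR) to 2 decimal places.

N = 27 tokens, V = 15 types.
TTR = V / N = 15 / 27 = 0.56

0.56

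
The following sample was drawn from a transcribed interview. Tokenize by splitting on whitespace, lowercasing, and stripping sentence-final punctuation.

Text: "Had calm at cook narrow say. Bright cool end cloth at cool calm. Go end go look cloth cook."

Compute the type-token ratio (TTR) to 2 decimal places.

0.63

N = 19 tokens, V = 12 types.
TTR = V / N = 12 / 19 = 0.63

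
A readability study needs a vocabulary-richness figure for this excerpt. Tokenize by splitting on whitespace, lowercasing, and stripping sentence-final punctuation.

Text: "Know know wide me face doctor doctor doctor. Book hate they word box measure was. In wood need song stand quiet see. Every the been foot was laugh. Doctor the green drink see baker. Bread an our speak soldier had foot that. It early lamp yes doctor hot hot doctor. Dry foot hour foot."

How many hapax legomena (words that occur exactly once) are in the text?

34

Frequencies: doctor:6, foot:4, know:2, was:2, see:2, the:2, hot:2, wide:1, me:1, face:1, book:1, hate:1, they:1, word:1, box:1, measure:1, in:1, wood:1, need:1, song:1, … (21 more, each freq 1)
Hapax (freq=1): an, baker, been, book, box, bread, drink, dry, early, every, face, green, had, hate, hour, in, it, lamp, laugh, me, measure, need, our, quiet, soldier, song, speak, stand, that, they, wide, wood, word, yes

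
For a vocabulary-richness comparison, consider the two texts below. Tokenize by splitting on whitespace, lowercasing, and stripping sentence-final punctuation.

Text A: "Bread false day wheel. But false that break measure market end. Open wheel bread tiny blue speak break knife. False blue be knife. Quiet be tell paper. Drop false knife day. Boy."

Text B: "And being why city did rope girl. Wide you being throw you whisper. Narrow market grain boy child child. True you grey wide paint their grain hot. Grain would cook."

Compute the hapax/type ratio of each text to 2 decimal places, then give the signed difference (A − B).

A: hapax=13, V=21, ratio=0.62
B: hapax=18, V=23, ratio=0.78
Difference = 0.62 − 0.78 = -0.16

-0.16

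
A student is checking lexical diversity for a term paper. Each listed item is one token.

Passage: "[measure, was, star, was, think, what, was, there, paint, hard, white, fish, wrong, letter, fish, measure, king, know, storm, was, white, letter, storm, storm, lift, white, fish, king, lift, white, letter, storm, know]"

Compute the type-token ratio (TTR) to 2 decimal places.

0.48

N = 33 tokens, V = 16 types.
TTR = V / N = 16 / 33 = 0.48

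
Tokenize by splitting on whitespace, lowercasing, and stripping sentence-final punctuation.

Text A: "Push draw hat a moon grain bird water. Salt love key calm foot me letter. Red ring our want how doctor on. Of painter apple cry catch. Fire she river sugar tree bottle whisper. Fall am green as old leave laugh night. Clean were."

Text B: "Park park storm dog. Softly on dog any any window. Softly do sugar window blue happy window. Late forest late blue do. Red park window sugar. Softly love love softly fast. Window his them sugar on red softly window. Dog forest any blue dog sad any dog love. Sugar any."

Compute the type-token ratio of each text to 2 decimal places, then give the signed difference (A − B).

TTR(A) = 44/44 = 1.00
TTR(B) = 19/50 = 0.38
Difference = 1.00 − 0.38 = 0.62

0.62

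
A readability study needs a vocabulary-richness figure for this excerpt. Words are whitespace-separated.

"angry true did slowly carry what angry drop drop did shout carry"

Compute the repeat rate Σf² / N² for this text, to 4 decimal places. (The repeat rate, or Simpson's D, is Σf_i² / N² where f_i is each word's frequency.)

0.1389

Frequencies: angry:2, did:2, carry:2, drop:2, true:1, slowly:1, what:1, shout:1
Σf² = 20; N² = 144
Repeat rate = 20 / 144 = 0.1389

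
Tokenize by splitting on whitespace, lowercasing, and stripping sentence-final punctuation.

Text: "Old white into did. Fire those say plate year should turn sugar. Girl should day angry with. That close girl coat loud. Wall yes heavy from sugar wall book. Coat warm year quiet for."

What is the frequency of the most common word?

Frequencies: year:2, should:2, sugar:2, girl:2, coat:2, wall:2, old:1, white:1, into:1, did:1, fire:1, those:1, say:1, plate:1, turn:1, day:1, angry:1, with:1, that:1, close:1, … (8 more, each freq 1)
Most common: 'year' with frequency 2.

2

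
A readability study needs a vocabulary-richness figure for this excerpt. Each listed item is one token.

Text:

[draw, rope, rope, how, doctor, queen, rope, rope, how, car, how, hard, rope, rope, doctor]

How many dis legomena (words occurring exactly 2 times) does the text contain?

1

Frequencies: rope:6, how:3, doctor:2, draw:1, queen:1, car:1, hard:1
Words with frequency 2: doctor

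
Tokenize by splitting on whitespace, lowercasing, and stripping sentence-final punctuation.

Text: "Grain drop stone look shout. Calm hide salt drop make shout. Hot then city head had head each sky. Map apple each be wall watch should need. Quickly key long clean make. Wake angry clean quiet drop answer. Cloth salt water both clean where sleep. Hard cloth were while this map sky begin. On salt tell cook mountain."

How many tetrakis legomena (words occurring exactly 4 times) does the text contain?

Frequencies: drop:3, salt:3, clean:3, shout:2, make:2, head:2, each:2, sky:2, map:2, cloth:2, grain:1, stone:1, look:1, calm:1, hide:1, hot:1, then:1, city:1, had:1, apple:1, … (25 more, each freq 1)
Words with frequency 4: (none)

0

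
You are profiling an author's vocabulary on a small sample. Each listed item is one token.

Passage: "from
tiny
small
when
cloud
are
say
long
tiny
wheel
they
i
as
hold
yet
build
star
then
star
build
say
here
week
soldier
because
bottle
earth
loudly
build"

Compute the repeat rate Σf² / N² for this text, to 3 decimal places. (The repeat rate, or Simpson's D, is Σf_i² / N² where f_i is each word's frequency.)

0.049

Frequencies: build:3, tiny:2, say:2, star:2, from:1, small:1, when:1, cloud:1, are:1, long:1, wheel:1, they:1, i:1, as:1, hold:1, yet:1, then:1, here:1, week:1, soldier:1, … (4 more, each freq 1)
Σf² = 41; N² = 841
Repeat rate = 41 / 841 = 0.049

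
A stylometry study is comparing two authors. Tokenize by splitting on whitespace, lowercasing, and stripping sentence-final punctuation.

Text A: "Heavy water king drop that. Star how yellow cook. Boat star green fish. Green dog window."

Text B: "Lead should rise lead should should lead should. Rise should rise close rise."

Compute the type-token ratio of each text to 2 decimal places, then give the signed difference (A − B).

TTR(A) = 14/16 = 0.88
TTR(B) = 4/13 = 0.31
Difference = 0.88 − 0.31 = 0.57

0.57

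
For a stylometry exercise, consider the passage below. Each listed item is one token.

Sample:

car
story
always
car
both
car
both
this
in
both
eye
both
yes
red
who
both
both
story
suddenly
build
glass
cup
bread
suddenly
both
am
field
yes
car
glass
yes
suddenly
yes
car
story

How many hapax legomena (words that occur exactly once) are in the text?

Frequencies: both:7, car:5, yes:4, story:3, suddenly:3, glass:2, always:1, this:1, in:1, eye:1, red:1, who:1, build:1, cup:1, bread:1, am:1, field:1
Hapax (freq=1): always, am, bread, build, cup, eye, field, in, red, this, who

11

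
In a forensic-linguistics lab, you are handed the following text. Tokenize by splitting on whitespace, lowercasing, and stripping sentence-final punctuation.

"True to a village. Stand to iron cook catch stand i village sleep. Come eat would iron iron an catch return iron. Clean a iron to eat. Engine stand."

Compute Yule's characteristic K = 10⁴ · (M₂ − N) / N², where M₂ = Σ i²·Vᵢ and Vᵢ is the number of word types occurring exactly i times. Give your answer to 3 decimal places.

475.624

Frequencies: iron:5, to:3, stand:3, a:2, village:2, catch:2, eat:2, true:1, cook:1, i:1, sleep:1, come:1, would:1, an:1, return:1, clean:1, engine:1
N = 29. Frequency spectrum: V_1=10, V_2=4, V_3=2, V_5=1
M₂ = 1²·10 + 2²·4 + 3²·2 + 5²·1 = 69
K = 10000 × (69 − 29) / 29² = 475.624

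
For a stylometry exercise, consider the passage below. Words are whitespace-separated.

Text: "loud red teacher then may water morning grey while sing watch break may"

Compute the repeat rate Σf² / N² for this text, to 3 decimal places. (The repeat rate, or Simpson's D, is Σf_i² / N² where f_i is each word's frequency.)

0.089

Frequencies: may:2, loud:1, red:1, teacher:1, then:1, water:1, morning:1, grey:1, while:1, sing:1, watch:1, break:1
Σf² = 15; N² = 169
Repeat rate = 15 / 169 = 0.089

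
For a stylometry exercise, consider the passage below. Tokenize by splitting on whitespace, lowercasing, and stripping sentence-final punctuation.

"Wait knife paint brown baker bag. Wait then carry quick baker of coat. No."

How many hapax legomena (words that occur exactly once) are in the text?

Frequencies: wait:2, baker:2, knife:1, paint:1, brown:1, bag:1, then:1, carry:1, quick:1, of:1, coat:1, no:1
Hapax (freq=1): bag, brown, carry, coat, knife, no, of, paint, quick, then

10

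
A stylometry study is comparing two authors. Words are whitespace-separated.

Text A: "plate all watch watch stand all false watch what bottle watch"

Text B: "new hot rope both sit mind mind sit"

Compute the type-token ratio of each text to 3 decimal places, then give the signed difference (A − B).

TTR(A) = 7/11 = 0.636
TTR(B) = 6/8 = 0.750
Difference = 0.636 − 0.750 = -0.114

-0.114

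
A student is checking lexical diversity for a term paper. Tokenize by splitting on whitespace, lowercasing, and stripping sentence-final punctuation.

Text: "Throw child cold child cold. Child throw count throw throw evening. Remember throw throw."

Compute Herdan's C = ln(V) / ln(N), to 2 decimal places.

0.68

N = 14, V = 6.
ln(V) = 1.791759, ln(N) = 2.639057
C = 1.791759 / 2.639057 = 0.68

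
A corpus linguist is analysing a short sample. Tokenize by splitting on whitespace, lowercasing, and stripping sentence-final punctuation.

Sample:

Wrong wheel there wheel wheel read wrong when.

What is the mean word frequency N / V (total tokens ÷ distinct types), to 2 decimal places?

1.60

N = 8 tokens, V = 5 types.
Mean frequency = N / V = 8 / 5 = 1.60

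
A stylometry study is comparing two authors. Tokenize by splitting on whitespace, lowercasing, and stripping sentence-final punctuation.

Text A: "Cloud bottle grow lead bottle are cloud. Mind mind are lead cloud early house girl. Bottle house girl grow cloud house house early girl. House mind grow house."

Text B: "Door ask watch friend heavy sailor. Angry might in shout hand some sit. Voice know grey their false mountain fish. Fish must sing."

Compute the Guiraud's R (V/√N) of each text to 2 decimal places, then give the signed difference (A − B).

A: V=9, N=28, R=1.70
B: V=22, N=23, R=4.59
Difference = 1.70 − 4.59 = -2.89

-2.89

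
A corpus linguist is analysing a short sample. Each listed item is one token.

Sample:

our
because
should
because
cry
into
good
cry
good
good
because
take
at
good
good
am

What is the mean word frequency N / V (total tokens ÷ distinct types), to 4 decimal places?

N = 16 tokens, V = 9 types.
Mean frequency = N / V = 16 / 9 = 1.7778

1.7778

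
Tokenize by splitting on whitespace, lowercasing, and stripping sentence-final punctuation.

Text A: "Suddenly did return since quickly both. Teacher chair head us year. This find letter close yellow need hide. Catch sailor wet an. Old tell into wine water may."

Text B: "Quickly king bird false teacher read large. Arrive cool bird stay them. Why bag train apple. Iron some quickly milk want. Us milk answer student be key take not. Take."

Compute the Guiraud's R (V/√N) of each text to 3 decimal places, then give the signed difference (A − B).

A: V=28, N=28, R=5.292
B: V=26, N=30, R=4.747
Difference = 5.292 − 4.747 = 0.545

0.545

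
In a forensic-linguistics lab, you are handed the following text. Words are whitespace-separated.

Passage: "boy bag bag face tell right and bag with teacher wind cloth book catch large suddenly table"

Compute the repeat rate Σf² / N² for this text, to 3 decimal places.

0.080

Frequencies: bag:3, boy:1, face:1, tell:1, right:1, and:1, with:1, teacher:1, wind:1, cloth:1, book:1, catch:1, large:1, suddenly:1, table:1
Σf² = 23; N² = 289
Repeat rate = 23 / 289 = 0.080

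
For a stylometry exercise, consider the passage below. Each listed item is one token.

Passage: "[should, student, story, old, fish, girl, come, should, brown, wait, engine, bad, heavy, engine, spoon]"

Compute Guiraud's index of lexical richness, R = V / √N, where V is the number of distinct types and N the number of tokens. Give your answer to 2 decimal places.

N = 15, V = 13.
√N = 3.872983
R = 13 / 3.872983 = 3.36

3.36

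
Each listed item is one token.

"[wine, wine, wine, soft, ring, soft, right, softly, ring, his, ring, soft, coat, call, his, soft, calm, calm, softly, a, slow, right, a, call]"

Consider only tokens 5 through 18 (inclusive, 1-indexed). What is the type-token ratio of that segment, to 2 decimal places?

Segment tokens 5–18: ring, soft, right, softly, ring, his, ring, soft, coat, call, his, soft, calm, calm
Segment N = 14, segment V = 8.
TTR = 8 / 14 = 0.57

0.57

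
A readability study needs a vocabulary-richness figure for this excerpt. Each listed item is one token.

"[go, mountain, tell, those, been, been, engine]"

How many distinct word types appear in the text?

Distinct types: {been, engine, go, mountain, tell, those}
V = 6

6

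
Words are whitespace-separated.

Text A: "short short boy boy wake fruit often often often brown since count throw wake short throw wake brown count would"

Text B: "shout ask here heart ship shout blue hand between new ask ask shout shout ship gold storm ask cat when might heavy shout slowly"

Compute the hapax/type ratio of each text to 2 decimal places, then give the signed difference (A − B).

-0.51

A: hapax=3, V=10, ratio=0.30
B: hapax=13, V=16, ratio=0.81
Difference = 0.30 − 0.81 = -0.51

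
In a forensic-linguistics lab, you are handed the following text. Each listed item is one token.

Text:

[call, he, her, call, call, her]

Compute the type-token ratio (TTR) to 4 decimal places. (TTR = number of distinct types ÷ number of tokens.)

0.5000

N = 6 tokens, V = 3 types.
TTR = V / N = 3 / 6 = 0.5000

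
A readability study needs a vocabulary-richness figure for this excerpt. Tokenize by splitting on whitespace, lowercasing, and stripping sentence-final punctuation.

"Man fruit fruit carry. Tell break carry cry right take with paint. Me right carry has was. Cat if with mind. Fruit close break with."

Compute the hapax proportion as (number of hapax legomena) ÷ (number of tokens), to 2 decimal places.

0.48

Frequencies: fruit:3, carry:3, with:3, break:2, right:2, man:1, tell:1, cry:1, take:1, paint:1, me:1, has:1, was:1, cat:1, if:1, mind:1, close:1
Hapax count = 12; token count = 25.
Ratio = 12 / 25 = 0.48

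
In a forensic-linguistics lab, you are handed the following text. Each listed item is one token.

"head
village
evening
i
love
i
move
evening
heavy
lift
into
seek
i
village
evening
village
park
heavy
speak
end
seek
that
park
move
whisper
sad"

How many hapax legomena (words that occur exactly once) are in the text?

9

Frequencies: village:3, evening:3, i:3, move:2, heavy:2, seek:2, park:2, head:1, love:1, lift:1, into:1, speak:1, end:1, that:1, whisper:1, sad:1
Hapax (freq=1): end, head, into, lift, love, sad, speak, that, whisper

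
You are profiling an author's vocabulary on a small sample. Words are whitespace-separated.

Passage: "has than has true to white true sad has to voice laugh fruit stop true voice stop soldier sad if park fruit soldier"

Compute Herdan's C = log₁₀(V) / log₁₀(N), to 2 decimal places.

0.82

N = 23, V = 13.
log₁₀(V) = 1.113943, log₁₀(N) = 1.361728
C = 1.113943 / 1.361728 = 0.82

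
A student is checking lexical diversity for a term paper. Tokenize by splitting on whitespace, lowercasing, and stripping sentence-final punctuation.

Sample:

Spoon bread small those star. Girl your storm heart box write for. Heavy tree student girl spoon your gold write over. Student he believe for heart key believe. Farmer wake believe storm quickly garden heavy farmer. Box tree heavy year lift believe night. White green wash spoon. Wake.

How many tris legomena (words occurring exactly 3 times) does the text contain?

Frequencies: believe:4, spoon:3, heavy:3, girl:2, your:2, storm:2, heart:2, box:2, write:2, for:2, tree:2, student:2, farmer:2, wake:2, bread:1, small:1, those:1, star:1, gold:1, over:1, … (10 more, each freq 1)
Words with frequency 3: heavy, spoon

2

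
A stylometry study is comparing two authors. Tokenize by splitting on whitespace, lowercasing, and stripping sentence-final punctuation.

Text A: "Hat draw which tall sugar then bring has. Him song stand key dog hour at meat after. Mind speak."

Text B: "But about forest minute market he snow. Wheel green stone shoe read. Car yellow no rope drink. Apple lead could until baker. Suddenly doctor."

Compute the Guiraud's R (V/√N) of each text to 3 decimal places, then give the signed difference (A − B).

-0.540

A: V=19, N=19, R=4.359
B: V=24, N=24, R=4.899
Difference = 4.359 − 4.899 = -0.540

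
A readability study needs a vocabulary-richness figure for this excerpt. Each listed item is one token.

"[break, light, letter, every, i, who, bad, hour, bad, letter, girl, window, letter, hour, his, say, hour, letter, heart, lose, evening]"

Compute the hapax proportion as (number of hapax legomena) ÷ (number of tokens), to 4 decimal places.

Frequencies: letter:4, hour:3, bad:2, break:1, light:1, every:1, i:1, who:1, girl:1, window:1, his:1, say:1, heart:1, lose:1, evening:1
Hapax count = 12; token count = 21.
Ratio = 12 / 21 = 0.5714

0.5714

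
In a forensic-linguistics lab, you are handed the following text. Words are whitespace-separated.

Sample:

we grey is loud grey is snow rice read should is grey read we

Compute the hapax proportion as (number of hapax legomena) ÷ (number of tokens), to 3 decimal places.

Frequencies: grey:3, is:3, we:2, read:2, loud:1, snow:1, rice:1, should:1
Hapax count = 4; token count = 14.
Ratio = 4 / 14 = 0.286

0.286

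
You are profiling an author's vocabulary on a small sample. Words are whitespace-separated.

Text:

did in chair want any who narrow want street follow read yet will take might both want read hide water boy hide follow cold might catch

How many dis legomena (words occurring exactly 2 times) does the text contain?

Frequencies: want:3, follow:2, read:2, might:2, hide:2, did:1, in:1, chair:1, any:1, who:1, narrow:1, street:1, yet:1, will:1, take:1, both:1, water:1, boy:1, cold:1, catch:1
Words with frequency 2: follow, hide, might, read

4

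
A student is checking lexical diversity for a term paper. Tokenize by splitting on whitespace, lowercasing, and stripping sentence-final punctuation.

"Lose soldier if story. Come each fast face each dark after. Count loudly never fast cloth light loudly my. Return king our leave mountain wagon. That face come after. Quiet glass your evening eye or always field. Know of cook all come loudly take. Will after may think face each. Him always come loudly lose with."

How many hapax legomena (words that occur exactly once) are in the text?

Frequencies: come:4, loudly:4, each:3, face:3, after:3, lose:2, fast:2, always:2, soldier:1, if:1, story:1, dark:1, count:1, never:1, cloth:1, light:1, my:1, return:1, king:1, our:1, … (21 more, each freq 1)
Hapax (freq=1): all, cloth, cook, count, dark, evening, eye, field, glass, him, if, king, know, leave, light, may, mountain, my, never, of, or, our, quiet, return, soldier, story, take, that, think, wagon, will, with, your

33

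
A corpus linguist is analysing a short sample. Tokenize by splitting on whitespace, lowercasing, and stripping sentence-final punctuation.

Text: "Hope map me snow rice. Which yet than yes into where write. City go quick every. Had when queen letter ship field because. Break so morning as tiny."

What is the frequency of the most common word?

Frequencies: hope:1, map:1, me:1, snow:1, rice:1, which:1, yet:1, than:1, yes:1, into:1, where:1, write:1, city:1, go:1, quick:1, every:1, had:1, when:1, queen:1, letter:1, … (8 more, each freq 1)
Most common: 'hope' with frequency 1.

1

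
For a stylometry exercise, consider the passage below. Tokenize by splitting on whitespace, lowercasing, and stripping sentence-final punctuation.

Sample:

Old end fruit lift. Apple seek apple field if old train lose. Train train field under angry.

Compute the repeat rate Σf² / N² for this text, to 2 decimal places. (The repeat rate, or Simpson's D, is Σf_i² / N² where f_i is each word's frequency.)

0.10

Frequencies: train:3, old:2, apple:2, field:2, end:1, fruit:1, lift:1, seek:1, if:1, lose:1, under:1, angry:1
Σf² = 29; N² = 289
Repeat rate = 29 / 289 = 0.10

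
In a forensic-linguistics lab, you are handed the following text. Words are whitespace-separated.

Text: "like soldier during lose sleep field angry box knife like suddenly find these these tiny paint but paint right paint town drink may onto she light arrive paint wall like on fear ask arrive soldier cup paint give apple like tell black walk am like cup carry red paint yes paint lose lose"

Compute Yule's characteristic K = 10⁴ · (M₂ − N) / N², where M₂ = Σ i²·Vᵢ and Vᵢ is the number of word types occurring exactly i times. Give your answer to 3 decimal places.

Frequencies: paint:7, like:5, lose:3, soldier:2, these:2, arrive:2, cup:2, during:1, sleep:1, field:1, angry:1, box:1, knife:1, suddenly:1, find:1, tiny:1, but:1, right:1, town:1, drink:1, … (17 more, each freq 1)
N = 53. Frequency spectrum: V_1=30, V_2=4, V_3=1, V_5=1, V_7=1
M₂ = 1²·30 + 2²·4 + 3²·1 + 5²·1 + 7²·1 = 129
K = 10000 × (129 − 53) / 53² = 270.559

270.559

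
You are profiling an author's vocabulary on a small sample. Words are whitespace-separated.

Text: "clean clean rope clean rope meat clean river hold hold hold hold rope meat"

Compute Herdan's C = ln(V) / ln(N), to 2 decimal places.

N = 14, V = 5.
ln(V) = 1.609438, ln(N) = 2.639057
C = 1.609438 / 2.639057 = 0.61

0.61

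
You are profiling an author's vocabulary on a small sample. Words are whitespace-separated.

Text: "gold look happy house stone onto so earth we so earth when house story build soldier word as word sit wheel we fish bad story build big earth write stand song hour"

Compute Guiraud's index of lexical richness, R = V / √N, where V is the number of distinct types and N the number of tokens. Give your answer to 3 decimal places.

N = 32, V = 24.
√N = 5.656854
R = 24 / 5.656854 = 4.243

4.243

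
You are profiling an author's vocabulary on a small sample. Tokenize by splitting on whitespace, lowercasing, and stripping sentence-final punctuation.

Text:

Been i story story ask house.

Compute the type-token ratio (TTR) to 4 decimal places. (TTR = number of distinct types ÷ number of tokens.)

N = 6 tokens, V = 5 types.
TTR = V / N = 5 / 6 = 0.8333

0.8333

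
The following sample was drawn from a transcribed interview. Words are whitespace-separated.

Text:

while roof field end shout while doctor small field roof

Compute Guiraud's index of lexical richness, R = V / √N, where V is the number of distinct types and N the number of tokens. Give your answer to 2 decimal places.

2.21

N = 10, V = 7.
√N = 3.162278
R = 7 / 3.162278 = 2.21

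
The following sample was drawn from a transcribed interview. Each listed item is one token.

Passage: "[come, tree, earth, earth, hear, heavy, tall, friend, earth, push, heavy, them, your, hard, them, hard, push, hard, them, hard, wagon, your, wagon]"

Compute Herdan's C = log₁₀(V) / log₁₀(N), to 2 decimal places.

0.79

N = 23, V = 12.
log₁₀(V) = 1.079181, log₁₀(N) = 1.361728
C = 1.079181 / 1.361728 = 0.79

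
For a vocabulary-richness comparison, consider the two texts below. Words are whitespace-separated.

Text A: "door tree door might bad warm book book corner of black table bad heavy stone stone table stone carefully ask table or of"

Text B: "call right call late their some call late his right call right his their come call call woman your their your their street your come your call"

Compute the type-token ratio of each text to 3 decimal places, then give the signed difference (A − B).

0.282

TTR(A) = 15/23 = 0.652
TTR(B) = 10/27 = 0.370
Difference = 0.652 − 0.370 = 0.282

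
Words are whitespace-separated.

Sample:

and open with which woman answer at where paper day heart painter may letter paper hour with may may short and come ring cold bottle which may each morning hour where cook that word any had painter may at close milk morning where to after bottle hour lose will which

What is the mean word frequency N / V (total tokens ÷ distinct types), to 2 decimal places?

1.52

N = 50 tokens, V = 33 types.
Mean frequency = N / V = 50 / 33 = 1.52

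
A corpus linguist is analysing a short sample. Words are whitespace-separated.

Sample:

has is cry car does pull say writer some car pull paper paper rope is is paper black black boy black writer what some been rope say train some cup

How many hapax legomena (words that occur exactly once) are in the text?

8

Frequencies: is:3, some:3, paper:3, black:3, car:2, pull:2, say:2, writer:2, rope:2, has:1, cry:1, does:1, boy:1, what:1, been:1, train:1, cup:1
Hapax (freq=1): been, boy, cry, cup, does, has, train, what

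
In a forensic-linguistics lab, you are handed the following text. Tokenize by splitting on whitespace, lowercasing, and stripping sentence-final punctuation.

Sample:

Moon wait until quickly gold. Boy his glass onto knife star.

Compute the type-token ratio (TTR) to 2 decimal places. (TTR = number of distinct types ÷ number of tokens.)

1.00

N = 11 tokens, V = 11 types.
TTR = V / N = 11 / 11 = 1.00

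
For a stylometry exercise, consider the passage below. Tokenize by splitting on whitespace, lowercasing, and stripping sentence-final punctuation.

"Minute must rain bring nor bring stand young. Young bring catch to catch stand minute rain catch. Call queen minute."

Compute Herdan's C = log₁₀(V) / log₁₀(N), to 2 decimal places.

0.80

N = 20, V = 11.
log₁₀(V) = 1.041393, log₁₀(N) = 1.301030
C = 1.041393 / 1.301030 = 0.80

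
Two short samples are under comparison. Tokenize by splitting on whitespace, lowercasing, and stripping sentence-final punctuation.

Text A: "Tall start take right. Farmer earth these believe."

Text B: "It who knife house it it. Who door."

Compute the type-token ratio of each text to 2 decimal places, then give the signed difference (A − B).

TTR(A) = 8/8 = 1.00
TTR(B) = 5/8 = 0.63
Difference = 1.00 − 0.63 = 0.37

0.37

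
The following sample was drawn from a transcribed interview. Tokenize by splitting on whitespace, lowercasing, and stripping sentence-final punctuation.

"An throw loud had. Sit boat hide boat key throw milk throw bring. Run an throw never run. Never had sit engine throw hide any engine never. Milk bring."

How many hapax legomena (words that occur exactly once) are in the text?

3

Frequencies: throw:5, never:3, an:2, had:2, sit:2, boat:2, hide:2, milk:2, bring:2, run:2, engine:2, loud:1, key:1, any:1
Hapax (freq=1): any, key, loud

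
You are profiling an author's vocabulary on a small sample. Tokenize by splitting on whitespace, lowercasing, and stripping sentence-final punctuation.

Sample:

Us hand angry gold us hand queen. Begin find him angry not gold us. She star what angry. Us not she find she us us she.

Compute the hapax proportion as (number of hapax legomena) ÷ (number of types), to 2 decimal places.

0.42

Frequencies: us:6, she:4, angry:3, hand:2, gold:2, find:2, not:2, queen:1, begin:1, him:1, star:1, what:1
Hapax count = 5; type count = 12.
Ratio = 5 / 12 = 0.42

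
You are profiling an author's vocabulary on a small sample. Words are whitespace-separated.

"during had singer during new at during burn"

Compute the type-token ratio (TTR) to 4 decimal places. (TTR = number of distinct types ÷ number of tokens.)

0.7500

N = 8 tokens, V = 6 types.
TTR = V / N = 6 / 8 = 0.7500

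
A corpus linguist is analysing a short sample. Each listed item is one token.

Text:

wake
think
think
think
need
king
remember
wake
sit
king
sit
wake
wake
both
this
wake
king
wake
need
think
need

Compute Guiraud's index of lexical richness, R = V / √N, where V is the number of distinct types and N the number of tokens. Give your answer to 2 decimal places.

N = 21, V = 8.
√N = 4.582576
R = 8 / 4.582576 = 1.75

1.75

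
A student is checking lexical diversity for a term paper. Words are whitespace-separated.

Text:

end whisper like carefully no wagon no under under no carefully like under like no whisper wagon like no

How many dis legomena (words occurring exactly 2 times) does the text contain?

Frequencies: no:5, like:4, under:3, whisper:2, carefully:2, wagon:2, end:1
Words with frequency 2: carefully, wagon, whisper

3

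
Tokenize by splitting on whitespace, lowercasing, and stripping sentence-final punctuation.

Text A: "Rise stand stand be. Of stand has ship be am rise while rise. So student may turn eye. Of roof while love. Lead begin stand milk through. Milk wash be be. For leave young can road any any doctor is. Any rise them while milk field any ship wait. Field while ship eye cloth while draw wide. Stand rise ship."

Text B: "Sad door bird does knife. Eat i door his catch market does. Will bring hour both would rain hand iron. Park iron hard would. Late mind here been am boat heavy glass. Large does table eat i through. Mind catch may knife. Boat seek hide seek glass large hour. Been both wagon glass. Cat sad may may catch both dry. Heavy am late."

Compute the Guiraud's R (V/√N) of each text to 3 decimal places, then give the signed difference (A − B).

-0.273

A: V=34, N=60, R=4.389
B: V=37, N=63, R=4.662
Difference = 4.389 − 4.662 = -0.273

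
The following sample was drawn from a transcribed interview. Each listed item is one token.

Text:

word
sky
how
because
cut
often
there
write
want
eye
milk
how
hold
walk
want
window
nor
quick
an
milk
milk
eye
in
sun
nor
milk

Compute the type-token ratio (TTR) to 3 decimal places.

N = 26 tokens, V = 19 types.
TTR = V / N = 19 / 26 = 0.731

0.731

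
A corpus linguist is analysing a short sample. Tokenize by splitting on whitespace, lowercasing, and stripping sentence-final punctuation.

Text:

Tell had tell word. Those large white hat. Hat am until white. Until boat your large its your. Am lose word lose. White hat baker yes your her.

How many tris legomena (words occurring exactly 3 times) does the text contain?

3

Frequencies: white:3, hat:3, your:3, tell:2, word:2, large:2, am:2, until:2, lose:2, had:1, those:1, boat:1, its:1, baker:1, yes:1, her:1
Words with frequency 3: hat, white, your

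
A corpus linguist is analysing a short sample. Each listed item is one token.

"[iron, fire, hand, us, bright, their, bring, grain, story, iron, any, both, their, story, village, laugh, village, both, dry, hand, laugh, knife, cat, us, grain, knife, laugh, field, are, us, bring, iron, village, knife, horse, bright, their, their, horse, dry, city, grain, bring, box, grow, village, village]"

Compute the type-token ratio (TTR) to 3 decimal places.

0.468

N = 47 tokens, V = 22 types.
TTR = V / N = 22 / 47 = 0.468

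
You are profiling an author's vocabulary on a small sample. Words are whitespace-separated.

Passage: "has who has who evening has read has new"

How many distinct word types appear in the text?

5

Distinct types: {evening, has, new, read, who}
V = 5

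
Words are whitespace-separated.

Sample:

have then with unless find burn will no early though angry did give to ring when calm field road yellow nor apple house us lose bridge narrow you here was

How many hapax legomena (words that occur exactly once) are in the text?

30

Frequencies: have:1, then:1, with:1, unless:1, find:1, burn:1, will:1, no:1, early:1, though:1, angry:1, did:1, give:1, to:1, ring:1, when:1, calm:1, field:1, road:1, yellow:1, … (10 more, each freq 1)
Hapax (freq=1): angry, apple, bridge, burn, calm, did, early, field, find, give, have, here, house, lose, narrow, no, nor, ring, road, then, though, to, unless, us, was, when, will, with, yellow, you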